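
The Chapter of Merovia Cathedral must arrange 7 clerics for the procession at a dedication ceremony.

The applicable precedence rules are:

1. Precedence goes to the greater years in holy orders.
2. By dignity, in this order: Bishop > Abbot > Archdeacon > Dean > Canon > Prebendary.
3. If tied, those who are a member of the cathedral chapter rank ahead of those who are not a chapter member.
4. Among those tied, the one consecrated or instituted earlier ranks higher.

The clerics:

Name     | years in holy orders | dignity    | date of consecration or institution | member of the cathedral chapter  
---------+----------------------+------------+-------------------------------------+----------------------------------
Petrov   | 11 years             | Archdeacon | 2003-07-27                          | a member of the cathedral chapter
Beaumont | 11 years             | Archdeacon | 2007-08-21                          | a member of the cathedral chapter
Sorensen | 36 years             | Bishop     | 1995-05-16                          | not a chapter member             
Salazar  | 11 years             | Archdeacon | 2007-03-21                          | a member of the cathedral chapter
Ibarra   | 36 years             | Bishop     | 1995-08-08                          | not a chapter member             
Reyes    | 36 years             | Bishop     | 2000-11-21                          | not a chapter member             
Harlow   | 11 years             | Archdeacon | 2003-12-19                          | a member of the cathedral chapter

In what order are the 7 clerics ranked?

Sorensen, Ibarra, Reyes, Petrov, Harlow, Salazar, Beaumont

By years in holy orders (higher first): Sorensen, Ibarra and Reyes (each 36 years); then Petrov, Harlow, Salazar and Beaumont (each 11 years).
Sorensen, Ibarra and Reyes are each Bishop, so the next rule applies.
Sorensen, Ibarra and Reyes are each not a chapter member, so the next rule applies.
Among Sorensen, Ibarra and Reyes, by date of consecration or institution (earlier first): Sorensen (1995-05-16) before Ibarra (1995-08-08) before Reyes (2000-11-21).
Petrov, Harlow, Salazar and Beaumont are each Archdeacon, so the next rule applies.
Petrov, Harlow, Salazar and Beaumont are each a member of the cathedral chapter, so the next rule applies.
Among Petrov, Harlow, Salazar and Beaumont, by date of consecration or institution (earlier first): Petrov (2003-07-27) before Harlow (2003-12-19) before Salazar (2007-03-21) before Beaumont (2007-08-21).
Full order: Sorensen, Ibarra, Reyes, Petrov, Harlow, Salazar, Beaumont.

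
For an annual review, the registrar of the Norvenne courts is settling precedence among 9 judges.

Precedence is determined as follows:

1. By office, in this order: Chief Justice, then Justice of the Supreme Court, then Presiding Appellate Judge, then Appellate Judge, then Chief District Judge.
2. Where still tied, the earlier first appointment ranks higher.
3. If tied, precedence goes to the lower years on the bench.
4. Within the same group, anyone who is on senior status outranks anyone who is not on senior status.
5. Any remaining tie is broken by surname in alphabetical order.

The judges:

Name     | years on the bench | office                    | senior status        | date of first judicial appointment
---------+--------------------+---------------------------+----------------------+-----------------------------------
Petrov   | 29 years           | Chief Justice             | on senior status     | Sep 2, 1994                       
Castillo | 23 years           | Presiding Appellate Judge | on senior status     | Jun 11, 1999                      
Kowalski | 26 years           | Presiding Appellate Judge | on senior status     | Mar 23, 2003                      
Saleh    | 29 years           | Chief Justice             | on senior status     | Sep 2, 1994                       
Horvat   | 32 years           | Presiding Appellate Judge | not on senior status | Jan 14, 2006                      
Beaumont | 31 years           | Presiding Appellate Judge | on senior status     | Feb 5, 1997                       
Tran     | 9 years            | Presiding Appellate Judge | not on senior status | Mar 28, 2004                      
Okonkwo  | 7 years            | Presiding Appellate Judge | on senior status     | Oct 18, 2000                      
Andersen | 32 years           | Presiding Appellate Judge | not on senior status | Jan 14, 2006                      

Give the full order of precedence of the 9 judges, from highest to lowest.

Petrov, Saleh, Beaumont, Castillo, Okonkwo, Kowalski, Tran, Andersen, Horvat

By office: Petrov and Saleh (Chief Justice); then Beaumont, Castillo, Okonkwo, Kowalski, Tran, Andersen and Horvat (Presiding Appellate Judge).
Petrov and Saleh both have date of first judicial appointment Sep 2, 1994, so the next rule applies.
Petrov and Saleh both have years on the bench 29 years, so the next rule applies.
Petrov and Saleh are each on senior status, so the next rule applies.
Among Petrov and Saleh, alphabetically by surname: Petrov before Saleh.
Among Beaumont, Castillo, Okonkwo, Kowalski, Tran, Andersen and Horvat, by date of first judicial appointment (earlier first): Beaumont (Feb 5, 1997) before Castillo (Jun 11, 1999) before Okonkwo (Oct 18, 2000) before Kowalski (Mar 23, 2003) before Tran (Mar 28, 2004) before Andersen and Horvat (Jan 14, 2006).
Andersen and Horvat both have years on the bench 32 years, so the next rule applies.
Andersen and Horvat are each not on senior status, so the next rule applies.
Among Andersen and Horvat, alphabetically by surname: Andersen before Horvat.
Full order: Petrov, Saleh, Beaumont, Castillo, Okonkwo, Kowalski, Tran, Andersen, Horvat.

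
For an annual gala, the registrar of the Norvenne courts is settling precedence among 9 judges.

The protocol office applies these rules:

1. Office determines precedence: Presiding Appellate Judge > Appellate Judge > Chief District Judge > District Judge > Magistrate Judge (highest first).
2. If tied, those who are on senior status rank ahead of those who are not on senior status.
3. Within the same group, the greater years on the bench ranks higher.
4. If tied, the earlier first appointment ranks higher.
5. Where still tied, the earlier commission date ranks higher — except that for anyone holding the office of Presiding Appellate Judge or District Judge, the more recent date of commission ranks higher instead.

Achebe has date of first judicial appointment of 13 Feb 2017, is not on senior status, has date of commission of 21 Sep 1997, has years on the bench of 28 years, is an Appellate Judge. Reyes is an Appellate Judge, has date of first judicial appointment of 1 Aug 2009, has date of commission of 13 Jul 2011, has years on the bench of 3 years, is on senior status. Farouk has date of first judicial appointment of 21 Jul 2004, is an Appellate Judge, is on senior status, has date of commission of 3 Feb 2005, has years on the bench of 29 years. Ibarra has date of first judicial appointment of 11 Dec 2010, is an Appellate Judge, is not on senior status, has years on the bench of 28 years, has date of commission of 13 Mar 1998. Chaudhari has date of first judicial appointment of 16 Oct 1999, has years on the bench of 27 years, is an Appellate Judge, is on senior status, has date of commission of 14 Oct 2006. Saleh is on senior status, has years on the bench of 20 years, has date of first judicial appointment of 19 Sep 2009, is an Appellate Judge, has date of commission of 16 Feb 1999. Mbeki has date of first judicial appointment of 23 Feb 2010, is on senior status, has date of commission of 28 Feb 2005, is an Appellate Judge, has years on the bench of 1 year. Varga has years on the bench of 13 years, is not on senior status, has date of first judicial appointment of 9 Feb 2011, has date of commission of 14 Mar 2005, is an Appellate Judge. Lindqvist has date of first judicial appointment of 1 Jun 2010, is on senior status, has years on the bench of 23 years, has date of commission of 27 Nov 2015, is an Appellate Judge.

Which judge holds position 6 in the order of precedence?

Mbeki

By office: Farouk, Chaudhari, Lindqvist, Saleh, Reyes, Mbeki, Ibarra, Achebe and Varga (Appellate Judge).
Among Farouk, Chaudhari, Lindqvist, Saleh, Reyes, Mbeki, Ibarra, Achebe and Varga, on senior status before not on senior status: Farouk, Chaudhari, Lindqvist, Saleh, Reyes and Mbeki (on senior status) before Ibarra, Achebe and Varga (not on senior status).
Among Farouk, Chaudhari, Lindqvist, Saleh, Reyes and Mbeki, by years on the bench (higher first): Farouk (29 years) before Chaudhari (27 years) before Lindqvist (23 years) before Saleh (20 years) before Reyes (3 years) before Mbeki (1 year).
Among Ibarra, Achebe and Varga, by years on the bench (higher first): Ibarra and Achebe (28 years) before Varga (13 years).
Among Ibarra and Achebe, by date of first judicial appointment (earlier first): Ibarra (11 Dec 2010) before Achebe (13 Feb 2017).
Order: Farouk, Chaudhari, Lindqvist, Saleh, Reyes, Mbeki, Ibarra, Achebe, Varga.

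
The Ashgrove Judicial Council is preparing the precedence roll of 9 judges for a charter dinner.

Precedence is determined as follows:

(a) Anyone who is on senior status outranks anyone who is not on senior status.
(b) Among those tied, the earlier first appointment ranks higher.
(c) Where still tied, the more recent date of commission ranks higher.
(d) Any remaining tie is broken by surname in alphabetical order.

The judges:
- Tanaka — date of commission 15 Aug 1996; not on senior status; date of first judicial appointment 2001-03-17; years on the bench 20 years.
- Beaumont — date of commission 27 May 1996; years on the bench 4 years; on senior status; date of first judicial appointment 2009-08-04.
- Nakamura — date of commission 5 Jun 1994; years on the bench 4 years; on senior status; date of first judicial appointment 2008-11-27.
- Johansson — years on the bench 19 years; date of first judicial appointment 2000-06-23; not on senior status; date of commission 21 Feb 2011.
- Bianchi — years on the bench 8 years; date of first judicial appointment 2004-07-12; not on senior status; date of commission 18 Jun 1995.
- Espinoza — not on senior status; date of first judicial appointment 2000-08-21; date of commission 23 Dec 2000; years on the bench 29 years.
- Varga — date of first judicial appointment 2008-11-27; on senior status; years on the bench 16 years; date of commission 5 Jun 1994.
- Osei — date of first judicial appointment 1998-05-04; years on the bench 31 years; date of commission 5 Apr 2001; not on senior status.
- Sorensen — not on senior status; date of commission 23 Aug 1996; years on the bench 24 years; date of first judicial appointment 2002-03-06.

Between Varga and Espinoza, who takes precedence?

Varga

By the first rule: Nakamura, Varga and Beaumont (each on senior status); then Osei, Johansson, Espinoza, Tanaka, Sorensen and Bianchi (each not on senior status).
Among Nakamura, Varga and Beaumont, by date of first judicial appointment (earlier first): Nakamura and Varga (2008-11-27) before Beaumont (2009-08-04).
Nakamura and Varga both have date of commission 5 Jun 1994, so the next rule applies.
Among Nakamura and Varga, alphabetically by surname: Nakamura before Varga.
Among Osei, Johansson, Espinoza, Tanaka, Sorensen and Bianchi, by date of first judicial appointment (earlier first): Osei (1998-05-04) before Johansson (2000-06-23) before Espinoza (2000-08-21) before Tanaka (2001-03-17) before Sorensen (2002-03-06) before Bianchi (2004-07-12).
So Varga takes precedence.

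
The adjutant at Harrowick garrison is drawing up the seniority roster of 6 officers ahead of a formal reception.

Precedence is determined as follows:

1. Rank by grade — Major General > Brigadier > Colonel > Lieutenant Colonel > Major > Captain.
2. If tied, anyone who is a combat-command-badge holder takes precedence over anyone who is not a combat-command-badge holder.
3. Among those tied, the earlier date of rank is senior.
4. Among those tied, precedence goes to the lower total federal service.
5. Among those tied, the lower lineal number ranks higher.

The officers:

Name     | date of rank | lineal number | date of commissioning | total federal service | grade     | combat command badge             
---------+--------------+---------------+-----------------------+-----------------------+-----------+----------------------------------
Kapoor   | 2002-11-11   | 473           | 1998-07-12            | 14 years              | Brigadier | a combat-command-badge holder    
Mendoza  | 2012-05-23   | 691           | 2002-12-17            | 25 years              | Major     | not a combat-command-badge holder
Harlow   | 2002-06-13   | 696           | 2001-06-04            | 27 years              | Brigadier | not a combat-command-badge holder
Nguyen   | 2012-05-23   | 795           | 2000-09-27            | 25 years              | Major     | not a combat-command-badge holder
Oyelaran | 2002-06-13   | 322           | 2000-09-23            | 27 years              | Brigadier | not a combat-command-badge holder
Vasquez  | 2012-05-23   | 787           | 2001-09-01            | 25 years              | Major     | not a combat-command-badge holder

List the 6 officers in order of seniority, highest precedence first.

Kapoor, Oyelaran, Harlow, Mendoza, Vasquez, Nguyen

By grade: Kapoor, Oyelaran and Harlow (Brigadier); then Mendoza, Vasquez and Nguyen (Major).
Among Kapoor, Oyelaran and Harlow, a combat-command-badge holder before not a combat-command-badge holder: Kapoor (a combat-command-badge holder) before Oyelaran and Harlow (not a combat-command-badge holder).
Oyelaran and Harlow both have date of rank 2002-06-13, so the next rule applies.
Oyelaran and Harlow both have total federal service 27 years, so the next rule applies.
Among Oyelaran and Harlow, by lineal number (lower first): Oyelaran (322) before Harlow (696).
Mendoza, Vasquez and Nguyen are each not a combat-command-badge holder, so the next rule applies.
Mendoza, Vasquez and Nguyen all have date of rank 2012-05-23, so the next rule applies.
Mendoza, Vasquez and Nguyen all have total federal service 25 years, so the next rule applies.
Among Mendoza, Vasquez and Nguyen, by lineal number (lower first): Mendoza (691) before Vasquez (787) before Nguyen (795).
Full order: Kapoor, Oyelaran, Harlow, Mendoza, Vasquez, Nguyen.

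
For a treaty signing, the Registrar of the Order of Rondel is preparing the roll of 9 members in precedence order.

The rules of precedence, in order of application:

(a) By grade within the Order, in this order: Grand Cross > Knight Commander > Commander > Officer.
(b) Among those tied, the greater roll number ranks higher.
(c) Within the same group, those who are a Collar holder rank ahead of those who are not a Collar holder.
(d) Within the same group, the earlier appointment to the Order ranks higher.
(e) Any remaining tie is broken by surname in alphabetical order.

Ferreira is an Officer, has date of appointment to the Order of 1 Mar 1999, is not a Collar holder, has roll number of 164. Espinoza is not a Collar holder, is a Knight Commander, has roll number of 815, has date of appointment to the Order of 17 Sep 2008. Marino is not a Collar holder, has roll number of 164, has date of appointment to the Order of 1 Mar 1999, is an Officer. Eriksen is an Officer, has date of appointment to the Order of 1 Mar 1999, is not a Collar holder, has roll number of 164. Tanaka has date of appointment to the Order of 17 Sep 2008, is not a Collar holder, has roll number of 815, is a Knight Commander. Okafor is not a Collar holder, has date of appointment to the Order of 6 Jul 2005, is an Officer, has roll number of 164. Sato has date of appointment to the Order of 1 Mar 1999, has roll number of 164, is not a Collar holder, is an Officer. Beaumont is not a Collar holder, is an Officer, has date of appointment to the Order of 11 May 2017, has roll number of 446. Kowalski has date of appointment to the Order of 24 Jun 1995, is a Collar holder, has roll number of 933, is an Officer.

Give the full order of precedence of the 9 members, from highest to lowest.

By grade within the Order: Espinoza and Tanaka (Knight Commander); then Kowalski, Beaumont, Eriksen, Ferreira, Marino, Sato and Okafor (Officer).
Espinoza and Tanaka both have roll number 815, so the next rule applies.
Espinoza and Tanaka are each not a Collar holder, so the next rule applies.
Espinoza and Tanaka both have date of appointment to the Order 17 Sep 2008, so the next rule applies.
Among Espinoza and Tanaka, alphabetically by surname: Espinoza before Tanaka.
Among Kowalski, Beaumont, Eriksen, Ferreira, Marino, Sato and Okafor, by roll number (higher first): Kowalski (933) before Beaumont (446) before Eriksen, Ferreira, Marino, Sato and Okafor (164).
Eriksen, Ferreira, Marino, Sato and Okafor are each not a Collar holder, so the next rule applies.
Among Eriksen, Ferreira, Marino, Sato and Okafor, by date of appointment to the Order (earlier first): Eriksen, Ferreira, Marino and Sato (1 Mar 1999) before Okafor (6 Jul 2005).
Among Eriksen, Ferreira, Marino and Sato, alphabetically by surname: Eriksen before Ferreira before Marino before Sato.
Full order: Espinoza, Tanaka, Kowalski, Beaumont, Eriksen, Ferreira, Marino, Sato, Okafor.

Espinoza, Tanaka, Kowalski, Beaumont, Eriksen, Ferreira, Marino, Sato, Okafor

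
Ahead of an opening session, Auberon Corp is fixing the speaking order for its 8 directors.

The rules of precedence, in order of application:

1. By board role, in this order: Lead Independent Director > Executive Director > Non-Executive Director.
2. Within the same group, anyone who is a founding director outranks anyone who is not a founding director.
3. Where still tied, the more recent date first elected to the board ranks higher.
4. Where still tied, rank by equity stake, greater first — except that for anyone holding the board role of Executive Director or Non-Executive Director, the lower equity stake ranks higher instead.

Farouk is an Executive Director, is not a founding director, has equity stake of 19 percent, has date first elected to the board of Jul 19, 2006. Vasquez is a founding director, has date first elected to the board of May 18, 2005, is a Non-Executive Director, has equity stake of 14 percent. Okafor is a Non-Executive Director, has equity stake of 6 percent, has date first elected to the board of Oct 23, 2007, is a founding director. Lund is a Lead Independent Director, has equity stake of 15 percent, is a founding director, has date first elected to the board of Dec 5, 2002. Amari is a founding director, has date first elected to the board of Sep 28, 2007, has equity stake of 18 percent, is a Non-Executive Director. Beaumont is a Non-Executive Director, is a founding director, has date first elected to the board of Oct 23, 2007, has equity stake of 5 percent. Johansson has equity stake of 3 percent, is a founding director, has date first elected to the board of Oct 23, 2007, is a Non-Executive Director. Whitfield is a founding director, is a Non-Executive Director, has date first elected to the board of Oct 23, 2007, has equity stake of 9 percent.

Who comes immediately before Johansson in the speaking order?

Farouk

By board role: Lund (Lead Independent Director); then Farouk (Executive Director); then Johansson, Beaumont, Okafor, Whitfield, Amari and Vasquez (Non-Executive Director).
Johansson, Beaumont, Okafor, Whitfield, Amari and Vasquez are each a founding director, so the next rule applies.
Among Johansson, Beaumont, Okafor, Whitfield, Amari and Vasquez, by date first elected to the board (later first): Johansson, Beaumont, Okafor and Whitfield (Oct 23, 2007) before Amari (Sep 28, 2007) before Vasquez (May 18, 2005).
Among Johansson, Beaumont, Okafor and Whitfield, by equity stake (lower first) (reversed rule for this group): Johansson (3 percent) before Beaumont (5 percent) before Okafor (6 percent) before Whitfield (9 percent).
Order: Lund, Farouk, Johansson, Beaumont, Okafor, Whitfield, Amari, Vasquez.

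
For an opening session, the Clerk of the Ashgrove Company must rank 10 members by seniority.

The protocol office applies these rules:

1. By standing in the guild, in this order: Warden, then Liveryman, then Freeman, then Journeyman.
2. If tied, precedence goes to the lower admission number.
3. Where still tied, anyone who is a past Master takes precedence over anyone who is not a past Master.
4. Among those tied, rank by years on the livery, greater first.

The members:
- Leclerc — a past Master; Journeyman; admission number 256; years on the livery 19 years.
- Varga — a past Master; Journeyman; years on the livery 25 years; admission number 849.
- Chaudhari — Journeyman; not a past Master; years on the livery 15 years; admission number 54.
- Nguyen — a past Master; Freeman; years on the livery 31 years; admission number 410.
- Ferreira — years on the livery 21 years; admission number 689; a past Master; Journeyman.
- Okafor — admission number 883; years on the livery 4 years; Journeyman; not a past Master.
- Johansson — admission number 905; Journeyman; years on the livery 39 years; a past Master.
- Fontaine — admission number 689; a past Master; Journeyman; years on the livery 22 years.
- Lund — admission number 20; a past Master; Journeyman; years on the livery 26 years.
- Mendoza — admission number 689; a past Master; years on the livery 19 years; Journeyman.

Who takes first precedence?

By standing in the guild: Nguyen (Freeman); then Lund, Chaudhari, Leclerc, Fontaine, Ferreira, Mendoza, Varga, Okafor and Johansson (Journeyman).
Among Lund, Chaudhari, Leclerc, Fontaine, Ferreira, Mendoza, Varga, Okafor and Johansson, by admission number (lower first): Lund (20) before Chaudhari (54) before Leclerc (256) before Fontaine, Ferreira and Mendoza (689) before Varga (849) before Okafor (883) before Johansson (905).
Fontaine, Ferreira and Mendoza are each a past Master, so the next rule applies.
Among Fontaine, Ferreira and Mendoza, by years on the livery (higher first): Fontaine (22 years) before Ferreira (21 years) before Mendoza (19 years).
Order: Nguyen, Lund, Chaudhari, Leclerc, Fontaine, Ferreira, Mendoza, Varga, Okafor, Johansson.

Nguyen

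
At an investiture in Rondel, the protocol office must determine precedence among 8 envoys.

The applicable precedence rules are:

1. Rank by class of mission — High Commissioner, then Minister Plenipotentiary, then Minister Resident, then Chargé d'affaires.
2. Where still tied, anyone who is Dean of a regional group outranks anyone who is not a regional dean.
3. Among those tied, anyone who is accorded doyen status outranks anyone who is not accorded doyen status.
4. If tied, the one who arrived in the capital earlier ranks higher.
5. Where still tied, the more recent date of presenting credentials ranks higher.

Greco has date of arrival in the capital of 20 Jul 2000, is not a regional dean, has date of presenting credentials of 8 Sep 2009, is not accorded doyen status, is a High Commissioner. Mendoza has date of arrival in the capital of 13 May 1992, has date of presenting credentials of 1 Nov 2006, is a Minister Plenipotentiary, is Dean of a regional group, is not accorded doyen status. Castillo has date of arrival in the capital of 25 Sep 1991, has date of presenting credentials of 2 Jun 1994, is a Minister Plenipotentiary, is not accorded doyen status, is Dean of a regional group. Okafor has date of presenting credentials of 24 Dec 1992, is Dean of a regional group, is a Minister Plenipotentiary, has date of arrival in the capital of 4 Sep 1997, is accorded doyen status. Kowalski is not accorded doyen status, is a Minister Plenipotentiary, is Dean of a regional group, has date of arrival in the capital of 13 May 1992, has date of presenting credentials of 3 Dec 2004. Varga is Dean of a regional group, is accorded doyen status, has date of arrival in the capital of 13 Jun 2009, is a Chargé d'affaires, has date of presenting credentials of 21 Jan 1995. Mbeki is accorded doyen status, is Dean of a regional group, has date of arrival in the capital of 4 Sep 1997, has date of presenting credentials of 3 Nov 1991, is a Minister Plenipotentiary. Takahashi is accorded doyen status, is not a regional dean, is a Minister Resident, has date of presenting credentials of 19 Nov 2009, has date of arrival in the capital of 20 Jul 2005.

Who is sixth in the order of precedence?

Kowalski

By class of mission: Greco (High Commissioner); then Okafor, Mbeki, Castillo, Mendoza and Kowalski (Minister Plenipotentiary); then Takahashi (Minister Resident); then Varga (Chargé d'affaires).
Okafor, Mbeki, Castillo, Mendoza and Kowalski are each Dean of a regional group, so the next rule applies.
Among Okafor, Mbeki, Castillo, Mendoza and Kowalski, accorded doyen status before not accorded doyen status: Okafor and Mbeki (accorded doyen status) before Castillo, Mendoza and Kowalski (not accorded doyen status).
Okafor and Mbeki both have date of arrival in the capital 4 Sep 1997, so the next rule applies.
Among Okafor and Mbeki, by date of presenting credentials (later first): Okafor (24 Dec 1992) before Mbeki (3 Nov 1991).
Among Castillo, Mendoza and Kowalski, by date of arrival in the capital (earlier first): Castillo (25 Sep 1991) before Mendoza and Kowalski (13 May 1992).
Among Mendoza and Kowalski, by date of presenting credentials (later first): Mendoza (1 Nov 2006) before Kowalski (3 Dec 2004).
Order: Greco, Okafor, Mbeki, Castillo, Mendoza, Kowalski, Takahashi, Varga.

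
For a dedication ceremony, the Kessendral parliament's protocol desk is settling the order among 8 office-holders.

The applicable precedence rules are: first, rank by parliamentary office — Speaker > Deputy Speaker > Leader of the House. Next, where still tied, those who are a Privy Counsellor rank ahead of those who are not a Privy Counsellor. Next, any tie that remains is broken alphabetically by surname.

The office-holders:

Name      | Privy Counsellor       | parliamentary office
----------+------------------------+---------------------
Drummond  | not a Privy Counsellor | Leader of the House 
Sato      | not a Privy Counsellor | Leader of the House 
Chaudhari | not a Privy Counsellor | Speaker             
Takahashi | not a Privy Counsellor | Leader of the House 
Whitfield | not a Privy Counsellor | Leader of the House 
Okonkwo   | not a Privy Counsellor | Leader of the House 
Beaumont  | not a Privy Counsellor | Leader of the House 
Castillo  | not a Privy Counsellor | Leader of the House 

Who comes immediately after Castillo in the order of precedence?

By parliamentary office: Chaudhari (Speaker); then Beaumont, Castillo, Drummond, Okonkwo, Sato, Takahashi and Whitfield (Leader of the House).
Beaumont, Castillo, Drummond, Okonkwo, Sato, Takahashi and Whitfield are each not a Privy Counsellor, so the next rule applies.
Among Beaumont, Castillo, Drummond, Okonkwo, Sato, Takahashi and Whitfield, alphabetically by surname: Beaumont before Castillo before Drummond before Okonkwo before Sato before Takahashi before Whitfield.
Order: Chaudhari, Beaumont, Castillo, Drummond, Okonkwo, Sato, Takahashi, Whitfield.

Drummond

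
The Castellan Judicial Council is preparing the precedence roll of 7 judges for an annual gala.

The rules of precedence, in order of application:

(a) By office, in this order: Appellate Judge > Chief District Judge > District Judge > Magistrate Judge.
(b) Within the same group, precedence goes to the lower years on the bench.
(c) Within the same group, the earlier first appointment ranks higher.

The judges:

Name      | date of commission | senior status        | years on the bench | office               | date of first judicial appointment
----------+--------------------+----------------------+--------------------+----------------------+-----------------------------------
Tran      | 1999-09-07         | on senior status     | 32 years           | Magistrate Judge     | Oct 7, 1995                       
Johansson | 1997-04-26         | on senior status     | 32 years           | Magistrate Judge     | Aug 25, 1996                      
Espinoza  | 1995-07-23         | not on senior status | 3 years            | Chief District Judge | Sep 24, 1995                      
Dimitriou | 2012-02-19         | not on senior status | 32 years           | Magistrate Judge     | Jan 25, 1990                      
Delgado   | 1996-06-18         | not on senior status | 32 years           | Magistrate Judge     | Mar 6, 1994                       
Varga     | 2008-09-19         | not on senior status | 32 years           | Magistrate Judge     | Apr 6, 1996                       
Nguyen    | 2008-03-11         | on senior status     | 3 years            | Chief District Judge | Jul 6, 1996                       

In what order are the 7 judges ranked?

By office: Espinoza and Nguyen (Chief District Judge); then Dimitriou, Delgado, Tran, Varga and Johansson (Magistrate Judge).
Espinoza and Nguyen both have years on the bench 3 years, so the next rule applies.
Among Espinoza and Nguyen, by date of first judicial appointment (earlier first): Espinoza (Sep 24, 1995) before Nguyen (Jul 6, 1996).
Dimitriou, Delgado, Tran, Varga and Johansson all have years on the bench 32 years, so the next rule applies.
Among Dimitriou, Delgado, Tran, Varga and Johansson, by date of first judicial appointment (earlier first): Dimitriou (Jan 25, 1990) before Delgado (Mar 6, 1994) before Tran (Oct 7, 1995) before Varga (Apr 6, 1996) before Johansson (Aug 25, 1996).
Full order: Espinoza, Nguyen, Dimitriou, Delgado, Tran, Varga, Johansson.

Espinoza, Nguyen, Dimitriou, Delgado, Tran, Varga, Johansson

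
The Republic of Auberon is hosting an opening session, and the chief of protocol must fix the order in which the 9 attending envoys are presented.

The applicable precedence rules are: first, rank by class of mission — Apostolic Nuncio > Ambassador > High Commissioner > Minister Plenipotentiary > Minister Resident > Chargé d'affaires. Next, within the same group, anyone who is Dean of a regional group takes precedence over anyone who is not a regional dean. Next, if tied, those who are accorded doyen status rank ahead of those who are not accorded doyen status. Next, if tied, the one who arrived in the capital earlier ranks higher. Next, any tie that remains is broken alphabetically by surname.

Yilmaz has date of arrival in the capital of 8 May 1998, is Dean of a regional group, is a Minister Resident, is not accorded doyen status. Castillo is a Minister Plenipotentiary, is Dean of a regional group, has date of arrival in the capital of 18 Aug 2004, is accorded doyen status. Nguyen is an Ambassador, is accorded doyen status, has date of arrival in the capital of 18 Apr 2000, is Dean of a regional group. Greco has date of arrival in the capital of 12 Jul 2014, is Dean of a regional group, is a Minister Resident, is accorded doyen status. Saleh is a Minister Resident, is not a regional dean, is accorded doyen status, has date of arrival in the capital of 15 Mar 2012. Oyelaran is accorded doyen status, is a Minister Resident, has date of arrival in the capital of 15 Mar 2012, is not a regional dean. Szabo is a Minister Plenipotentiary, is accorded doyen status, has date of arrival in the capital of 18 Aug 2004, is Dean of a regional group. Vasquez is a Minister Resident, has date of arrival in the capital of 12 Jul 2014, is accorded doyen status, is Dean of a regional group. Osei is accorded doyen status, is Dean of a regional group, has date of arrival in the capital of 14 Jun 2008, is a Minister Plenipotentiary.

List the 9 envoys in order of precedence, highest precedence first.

Nguyen, Castillo, Szabo, Osei, Greco, Vasquez, Yilmaz, Oyelaran, Saleh

By class of mission: Nguyen (Ambassador); then Castillo, Szabo and Osei (Minister Plenipotentiary); then Greco, Vasquez, Yilmaz, Oyelaran and Saleh (Minister Resident).
Castillo, Szabo and Osei are each Dean of a regional group, so the next rule applies.
Castillo, Szabo and Osei are each accorded doyen status, so the next rule applies.
Among Castillo, Szabo and Osei, by date of arrival in the capital (earlier first): Castillo and Szabo (18 Aug 2004) before Osei (14 Jun 2008).
Among Castillo and Szabo, alphabetically by surname: Castillo before Szabo.
Among Greco, Vasquez, Yilmaz, Oyelaran and Saleh, Dean of a regional group before not a regional dean: Greco, Vasquez and Yilmaz (Dean of a regional group) before Oyelaran and Saleh (not a regional dean).
Among Greco, Vasquez and Yilmaz, accorded doyen status before not accorded doyen status: Greco and Vasquez (accorded doyen status) before Yilmaz (not accorded doyen status).
Greco and Vasquez both have date of arrival in the capital 12 Jul 2014, so the next rule applies.
Among Greco and Vasquez, alphabetically by surname: Greco before Vasquez.
Oyelaran and Saleh are each accorded doyen status, so the next rule applies.
Oyelaran and Saleh both have date of arrival in the capital 15 Mar 2012, so the next rule applies.
Among Oyelaran and Saleh, alphabetically by surname: Oyelaran before Saleh.
Full order: Nguyen, Castillo, Szabo, Osei, Greco, Vasquez, Yilmaz, Oyelaran, Saleh.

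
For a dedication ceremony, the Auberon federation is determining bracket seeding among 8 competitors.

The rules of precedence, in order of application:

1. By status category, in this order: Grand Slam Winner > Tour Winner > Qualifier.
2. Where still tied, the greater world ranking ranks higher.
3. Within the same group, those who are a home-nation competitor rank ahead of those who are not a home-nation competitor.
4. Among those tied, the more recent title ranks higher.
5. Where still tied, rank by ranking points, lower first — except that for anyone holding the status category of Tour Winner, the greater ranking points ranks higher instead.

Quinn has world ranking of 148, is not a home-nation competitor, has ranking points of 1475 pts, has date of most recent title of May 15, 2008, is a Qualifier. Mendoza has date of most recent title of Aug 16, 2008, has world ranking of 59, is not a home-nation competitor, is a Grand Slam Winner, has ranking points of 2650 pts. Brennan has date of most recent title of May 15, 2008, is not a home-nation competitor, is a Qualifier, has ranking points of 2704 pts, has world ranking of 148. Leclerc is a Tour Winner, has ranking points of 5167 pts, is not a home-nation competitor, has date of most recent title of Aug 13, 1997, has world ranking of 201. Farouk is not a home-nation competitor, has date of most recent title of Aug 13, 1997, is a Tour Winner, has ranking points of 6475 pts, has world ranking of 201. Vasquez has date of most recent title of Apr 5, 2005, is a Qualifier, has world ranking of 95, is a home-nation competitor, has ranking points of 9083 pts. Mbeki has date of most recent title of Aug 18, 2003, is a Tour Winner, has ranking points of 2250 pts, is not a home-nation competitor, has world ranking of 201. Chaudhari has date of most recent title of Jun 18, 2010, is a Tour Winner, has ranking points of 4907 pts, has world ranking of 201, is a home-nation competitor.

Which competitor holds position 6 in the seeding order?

By status category: Mendoza (Grand Slam Winner); then Chaudhari, Mbeki, Farouk and Leclerc (Tour Winner); then Quinn, Brennan and Vasquez (Qualifier).
Chaudhari, Mbeki, Farouk and Leclerc all have world ranking 201, so the next rule applies.
Among Chaudhari, Mbeki, Farouk and Leclerc, a home-nation competitor before not a home-nation competitor: Chaudhari (a home-nation competitor) before Mbeki, Farouk and Leclerc (not a home-nation competitor).
Among Mbeki, Farouk and Leclerc, by date of most recent title (later first): Mbeki (Aug 18, 2003) before Farouk and Leclerc (Aug 13, 1997).
Among Farouk and Leclerc, by ranking points (higher first) (reversed rule for this group): Farouk (6475 pts) before Leclerc (5167 pts).
Among Quinn, Brennan and Vasquez, by world ranking (higher first): Quinn and Brennan (148) before Vasquez (95).
Quinn and Brennan are each not a home-nation competitor, so the next rule applies.
Quinn and Brennan both have date of most recent title May 15, 2008, so the next rule applies.
Among Quinn and Brennan, by ranking points (lower first): Quinn (1475 pts) before Brennan (2704 pts).
Order: Mendoza, Chaudhari, Mbeki, Farouk, Leclerc, Quinn, Brennan, Vasquez.

Quinn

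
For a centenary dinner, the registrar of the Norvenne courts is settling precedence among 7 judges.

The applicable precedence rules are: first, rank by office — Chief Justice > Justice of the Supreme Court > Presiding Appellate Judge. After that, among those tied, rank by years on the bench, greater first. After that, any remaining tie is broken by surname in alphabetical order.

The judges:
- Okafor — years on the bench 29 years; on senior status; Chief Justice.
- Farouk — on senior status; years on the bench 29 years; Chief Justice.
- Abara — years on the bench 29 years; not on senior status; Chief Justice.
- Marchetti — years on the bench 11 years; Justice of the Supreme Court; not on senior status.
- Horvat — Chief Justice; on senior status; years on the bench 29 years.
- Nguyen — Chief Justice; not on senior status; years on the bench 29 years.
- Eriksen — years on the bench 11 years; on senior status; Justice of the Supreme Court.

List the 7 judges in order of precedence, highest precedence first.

By office: Abara, Farouk, Horvat, Nguyen and Okafor (Chief Justice); then Eriksen and Marchetti (Justice of the Supreme Court).
Abara, Farouk, Horvat, Nguyen and Okafor all have years on the bench 29 years, so the next rule applies.
Among Abara, Farouk, Horvat, Nguyen and Okafor, alphabetically by surname: Abara before Farouk before Horvat before Nguyen before Okafor.
Eriksen and Marchetti both have years on the bench 11 years, so the next rule applies.
Among Eriksen and Marchetti, alphabetically by surname: Eriksen before Marchetti.
Full order: Abara, Farouk, Horvat, Nguyen, Okafor, Eriksen, Marchetti.

Abara, Farouk, Horvat, Nguyen, Okafor, Eriksen, Marchetti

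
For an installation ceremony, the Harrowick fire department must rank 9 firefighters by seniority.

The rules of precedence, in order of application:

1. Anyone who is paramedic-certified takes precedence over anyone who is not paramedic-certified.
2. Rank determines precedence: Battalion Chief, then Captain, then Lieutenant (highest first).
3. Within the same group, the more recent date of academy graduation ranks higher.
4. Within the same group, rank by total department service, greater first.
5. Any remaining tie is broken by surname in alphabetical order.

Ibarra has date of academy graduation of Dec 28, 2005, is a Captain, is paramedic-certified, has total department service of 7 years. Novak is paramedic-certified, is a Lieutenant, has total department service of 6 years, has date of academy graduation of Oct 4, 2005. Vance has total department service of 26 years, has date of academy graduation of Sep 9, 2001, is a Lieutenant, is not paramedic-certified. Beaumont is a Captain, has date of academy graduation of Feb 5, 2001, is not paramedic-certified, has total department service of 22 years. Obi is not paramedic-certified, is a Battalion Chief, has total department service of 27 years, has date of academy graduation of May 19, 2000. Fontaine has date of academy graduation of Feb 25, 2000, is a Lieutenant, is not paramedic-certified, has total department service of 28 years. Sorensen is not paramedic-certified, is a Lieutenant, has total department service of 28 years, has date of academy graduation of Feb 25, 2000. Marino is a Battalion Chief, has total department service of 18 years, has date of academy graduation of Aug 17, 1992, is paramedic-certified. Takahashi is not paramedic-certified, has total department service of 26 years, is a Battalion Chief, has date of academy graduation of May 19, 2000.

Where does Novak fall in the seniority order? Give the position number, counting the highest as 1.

By the first rule: Marino, Ibarra and Novak (each paramedic-certified); then Obi, Takahashi, Beaumont, Vance, Fontaine and Sorensen (each not paramedic-certified).
Among Marino, Ibarra and Novak, by rank: Marino (Battalion Chief) before Ibarra (Captain) before Novak (Lieutenant).
Among Obi, Takahashi, Beaumont, Vance, Fontaine and Sorensen, by rank: Obi and Takahashi (Battalion Chief) before Beaumont (Captain) before Vance, Fontaine and Sorensen (Lieutenant).
Obi and Takahashi both have date of academy graduation May 19, 2000, so the next rule applies.
Among Obi and Takahashi, by total department service (higher first): Obi (27 years) before Takahashi (26 years).
Among Vance, Fontaine and Sorensen, by date of academy graduation (later first): Vance (Sep 9, 2001) before Fontaine and Sorensen (Feb 25, 2000).
Fontaine and Sorensen both have total department service 28 years, so the next rule applies.
Among Fontaine and Sorensen, alphabetically by surname: Fontaine before Sorensen.
Order: Marino, Ibarra, Novak, Obi, Takahashi, Beaumont, Vance, Fontaine, Sorensen. So position 3.

3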